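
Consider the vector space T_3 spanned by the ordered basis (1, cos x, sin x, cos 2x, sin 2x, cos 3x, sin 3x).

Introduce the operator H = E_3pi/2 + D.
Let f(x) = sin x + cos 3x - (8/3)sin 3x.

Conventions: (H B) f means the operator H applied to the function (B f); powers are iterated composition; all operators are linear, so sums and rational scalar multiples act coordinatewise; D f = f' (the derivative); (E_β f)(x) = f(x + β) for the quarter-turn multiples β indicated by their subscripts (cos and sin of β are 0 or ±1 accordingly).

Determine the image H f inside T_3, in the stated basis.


g(x) = -(32/3)cos 3x - 4sin 3x

E_3pi/2 f = -cos x - (8/3)cos 3x - sin 3x
D f = cos x - 8cos 3x - 3sin 3x
(E_3pi/2 + D) f = -(32/3)cos 3x - 4sin 3x


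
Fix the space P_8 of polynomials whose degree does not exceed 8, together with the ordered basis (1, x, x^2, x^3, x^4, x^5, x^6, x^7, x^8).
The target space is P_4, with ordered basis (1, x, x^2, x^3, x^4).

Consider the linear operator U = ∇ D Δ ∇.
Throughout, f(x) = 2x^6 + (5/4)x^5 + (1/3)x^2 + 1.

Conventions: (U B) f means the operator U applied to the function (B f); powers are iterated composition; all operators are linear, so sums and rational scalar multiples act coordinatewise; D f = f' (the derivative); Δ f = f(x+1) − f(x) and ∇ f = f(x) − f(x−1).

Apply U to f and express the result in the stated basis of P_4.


∇ f = 12x^5 - (95/4)x^4 + (55/2)x^3 - (35/2)x^2 + (77/12)x - 13/12
Δ ∇ f = 60x^4 + 25x^3 + 60x^2 + (25/2)x + 14/3
D Δ ∇ f = 240x^3 + 75x^2 + 120x + 25/2
∇ D Δ ∇ f = 720x^2 - 570x + 285

g(x) = 720x^2 - 570x + 285


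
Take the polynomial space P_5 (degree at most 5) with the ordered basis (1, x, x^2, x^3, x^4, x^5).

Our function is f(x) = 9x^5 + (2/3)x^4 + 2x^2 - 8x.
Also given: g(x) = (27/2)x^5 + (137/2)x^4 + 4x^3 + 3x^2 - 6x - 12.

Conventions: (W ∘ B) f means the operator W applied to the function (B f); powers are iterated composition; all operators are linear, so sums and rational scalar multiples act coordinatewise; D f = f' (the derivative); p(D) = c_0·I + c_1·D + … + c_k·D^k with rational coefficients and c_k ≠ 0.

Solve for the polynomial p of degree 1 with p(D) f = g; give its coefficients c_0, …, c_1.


c_0 = 3/2, c_1 = 3/2

D^0 f = 9x^5 + (2/3)x^4 + 2x^2 - 8x
D^1 f = 45x^4 + (8/3)x^3 + 4x - 8
matching coefficients of g against c_0 f + c_1 Df + … from the top degree down determines the c_i
solution: c_0 = 3/2, c_1 = 3/2


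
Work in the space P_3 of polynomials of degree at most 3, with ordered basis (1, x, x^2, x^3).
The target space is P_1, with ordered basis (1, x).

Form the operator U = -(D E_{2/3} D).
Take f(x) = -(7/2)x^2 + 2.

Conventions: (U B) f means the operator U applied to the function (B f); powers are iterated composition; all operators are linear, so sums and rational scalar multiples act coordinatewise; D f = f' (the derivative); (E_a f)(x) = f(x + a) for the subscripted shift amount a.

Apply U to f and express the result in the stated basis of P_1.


D f = -7x
E_{2/3} D f = -7x - 14/3
D E_{2/3} D f = -7
(-(D E_{2/3} D)) f = 7

the image equals g(x) = 7


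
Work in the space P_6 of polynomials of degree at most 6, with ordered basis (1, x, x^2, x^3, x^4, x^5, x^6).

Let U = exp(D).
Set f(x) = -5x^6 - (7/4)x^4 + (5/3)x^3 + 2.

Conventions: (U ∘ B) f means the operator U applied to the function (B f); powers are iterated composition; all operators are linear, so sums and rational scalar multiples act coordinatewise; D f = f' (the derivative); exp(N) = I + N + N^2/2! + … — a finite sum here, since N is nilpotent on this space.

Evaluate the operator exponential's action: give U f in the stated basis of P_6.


order-1 term: -30x^5 - 7x^3 + 5x^2
order-2 term: -75x^4 - (21/2)x^2 + 5x
order-3 term: -100x^3 - 7x + 5/3
order-4 term: -75x^2 - 7/4
order-5 term: -30x
order-6 term: -5
the series for exp(D) f terminates at order 6
exp(D) f = -5x^6 - 30x^5 - (307/4)x^4 - (316/3)x^3 - (161/2)x^2 - 32x - 37/12

the result is g(x) = -5x^6 - 30x^5 - (307/4)x^4 - (316/3)x^3 - (161/2)x^2 - 32x - 37/12


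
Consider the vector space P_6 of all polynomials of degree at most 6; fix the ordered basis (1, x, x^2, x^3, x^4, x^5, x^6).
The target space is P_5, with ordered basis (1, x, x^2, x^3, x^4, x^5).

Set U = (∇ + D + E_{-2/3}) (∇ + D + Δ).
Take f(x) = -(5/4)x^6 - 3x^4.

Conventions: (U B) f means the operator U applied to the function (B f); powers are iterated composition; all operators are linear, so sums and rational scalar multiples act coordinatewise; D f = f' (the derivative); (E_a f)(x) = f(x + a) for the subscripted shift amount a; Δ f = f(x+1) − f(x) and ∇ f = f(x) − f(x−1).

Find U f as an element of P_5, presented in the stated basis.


∇ f = -(15/2)x^5 + (75/4)x^4 - 37x^3 + (147/4)x^2 - (39/2)x + 17/4
D f = -(15/2)x^5 - 12x^3
Δ f = -(15/2)x^5 - (75/4)x^4 - 37x^3 - (147/4)x^2 - (39/2)x - 17/4
(∇ + D + Δ) f = -(45/2)x^5 - 86x^3 - 39x
∇ (∇ + D + Δ) f = -(225/2)x^4 + 225x^3 - 483x^2 + (741/2)x - 295/2
D (∇ + D + Δ) f = -(225/2)x^4 - 258x^2 - 39
E_{-2/3} (∇ + D + Δ) f = -(45/2)x^5 + 75x^4 - 186x^3 + (716/3)x^2 - (1583/9)x + 490/9
(∇ + D + E_{-2/3}) (∇ + D + Δ) f = -(45/2)x^5 - 150x^4 + 39x^3 - (1507/3)x^2 + (3503/18)x - 2377/18

the image equals g(x) = -(45/2)x^5 - 150x^4 + 39x^3 - (1507/3)x^2 + (3503/18)x - 2377/18


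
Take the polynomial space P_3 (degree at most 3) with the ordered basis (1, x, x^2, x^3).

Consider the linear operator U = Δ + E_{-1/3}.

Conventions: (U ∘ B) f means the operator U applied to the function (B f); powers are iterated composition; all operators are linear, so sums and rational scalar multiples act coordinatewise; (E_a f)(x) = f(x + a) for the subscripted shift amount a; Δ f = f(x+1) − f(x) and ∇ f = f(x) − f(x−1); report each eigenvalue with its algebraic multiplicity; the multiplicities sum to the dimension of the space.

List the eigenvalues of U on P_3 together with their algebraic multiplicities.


image of 1: 1
image of x: x + 2/3
image of x^2: x^2 + (4/3)x + 10/9
image of x^3: x^3 + 2x^2 + (10/3)x + 26/27
the matrix is upper triangular; its diagonal is (1, 1, 1, 1)
for a triangular matrix the eigenvalues are the diagonal entries, with algebraic multiplicity their repetition count

λ = 1 (multiplicity 4)


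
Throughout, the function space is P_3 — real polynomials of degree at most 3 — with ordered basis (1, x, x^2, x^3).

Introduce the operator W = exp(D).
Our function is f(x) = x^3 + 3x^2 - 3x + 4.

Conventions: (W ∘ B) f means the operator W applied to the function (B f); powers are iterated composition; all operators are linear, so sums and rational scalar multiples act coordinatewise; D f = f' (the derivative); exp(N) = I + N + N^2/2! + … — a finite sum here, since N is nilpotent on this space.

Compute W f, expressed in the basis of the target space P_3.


the image equals g(x) = x^3 + 6x^2 + 6x + 5

order-1 term: 3x^2 + 6x - 3
order-2 term: 3x + 3
order-3 term: 1
the series for exp(D) f terminates at order 3
exp(D) f = x^3 + 6x^2 + 6x + 5


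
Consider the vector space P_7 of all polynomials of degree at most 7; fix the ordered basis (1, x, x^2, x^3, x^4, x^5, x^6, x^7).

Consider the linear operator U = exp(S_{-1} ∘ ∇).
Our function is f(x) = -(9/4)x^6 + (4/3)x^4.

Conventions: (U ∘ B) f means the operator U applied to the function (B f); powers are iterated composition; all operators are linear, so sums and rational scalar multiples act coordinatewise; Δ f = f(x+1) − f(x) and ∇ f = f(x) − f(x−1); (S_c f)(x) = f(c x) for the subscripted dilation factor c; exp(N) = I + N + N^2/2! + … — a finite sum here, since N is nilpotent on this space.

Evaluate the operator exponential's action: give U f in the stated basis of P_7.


order-1 term: (27/2)x^5 + (135/4)x^4 + (119/3)x^3 + (103/4)x^2 + (49/6)x + 11/12
order-2 term: (135/4)x^4 + (103/4)x^2 + 11/12
order-3 term: -45x^3 - (135/2)x^2 - (373/6)x - 119/6
order-4 term: -(135/4)x^2 - 119/12
order-5 term: (27/2)x + 27/4
order-6 term: 9/4
the series for exp(S_{-1} ∘ ∇) f terminates at order 6
exp(S_{-1} ∘ ∇) f = -(9/4)x^6 + (27/2)x^5 + (413/6)x^4 - (16/3)x^3 - (199/4)x^2 - (81/2)x - 227/12

the image equals g(x) = -(9/4)x^6 + (27/2)x^5 + (413/6)x^4 - (16/3)x^3 - (199/4)x^2 - (81/2)x - 227/12


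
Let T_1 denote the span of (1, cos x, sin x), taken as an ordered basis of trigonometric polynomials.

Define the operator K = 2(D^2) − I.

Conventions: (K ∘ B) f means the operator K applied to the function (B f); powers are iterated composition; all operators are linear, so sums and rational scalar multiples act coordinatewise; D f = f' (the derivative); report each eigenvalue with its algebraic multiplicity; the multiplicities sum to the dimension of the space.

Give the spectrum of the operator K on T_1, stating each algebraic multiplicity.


λ = -3 (multiplicity 2), λ = -1 (multiplicity 1)

image of 1: -1
image of cos x: -3cos x
image of sin x: -3sin x
the matrix is diagonal; its diagonal is (-1, -3, -3)
for a triangular matrix the eigenvalues are the diagonal entries, with algebraic multiplicity their repetition count


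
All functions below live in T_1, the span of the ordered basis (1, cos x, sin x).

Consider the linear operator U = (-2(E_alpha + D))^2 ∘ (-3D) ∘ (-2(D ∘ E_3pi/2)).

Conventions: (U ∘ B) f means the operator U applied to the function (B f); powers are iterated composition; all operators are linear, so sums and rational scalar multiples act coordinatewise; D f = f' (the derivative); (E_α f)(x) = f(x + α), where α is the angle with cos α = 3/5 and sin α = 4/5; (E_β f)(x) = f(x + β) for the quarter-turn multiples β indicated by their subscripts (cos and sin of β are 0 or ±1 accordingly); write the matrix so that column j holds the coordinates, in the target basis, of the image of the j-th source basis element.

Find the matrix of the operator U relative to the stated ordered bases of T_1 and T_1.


image of 1: 0
image of cos x: -(1296/25)cos x + (1728/25)sin x
image of sin x: -(1728/25)cos x - (1296/25)sin x
each image's coordinates form column j of the matrix

the matrix is [[0, 0, 0]; [0, -1296/25, -1728/25]; [0, 1728/25, -1296/25]] (rows listed top to bottom)


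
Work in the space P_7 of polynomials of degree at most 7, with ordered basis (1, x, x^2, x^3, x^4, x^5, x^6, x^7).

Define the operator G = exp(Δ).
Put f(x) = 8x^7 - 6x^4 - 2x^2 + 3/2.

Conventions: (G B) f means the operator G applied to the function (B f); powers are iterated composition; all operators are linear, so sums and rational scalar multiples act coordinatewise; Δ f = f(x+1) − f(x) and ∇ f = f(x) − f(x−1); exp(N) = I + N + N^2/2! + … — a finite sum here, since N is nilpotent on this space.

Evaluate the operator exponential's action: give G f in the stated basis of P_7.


order-1 term: 56x^6 + 168x^5 + 280x^4 + 256x^3 + 132x^2 + 28x
order-2 term: 168x^5 + 840x^4 + 1960x^3 + 2484x^2 + 1664x + 460
order-3 term: 280x^4 + 1680x^3 + 4200x^2 + 5016x + 2372
order-4 term: 280x^3 + 1680x^2 + 3640x + 2794
order-5 term: 168x^2 + 840x + 1120
order-6 term: 56x + 168
order-7 term: 8
the series for exp(Δ) f terminates at order 7
exp(Δ) f = 8x^7 + 56x^6 + 336x^5 + 1394x^4 + 4176x^3 + 8662x^2 + 11244x + 13847/2

g(x) = 8x^7 + 56x^6 + 336x^5 + 1394x^4 + 4176x^3 + 8662x^2 + 11244x + 13847/2


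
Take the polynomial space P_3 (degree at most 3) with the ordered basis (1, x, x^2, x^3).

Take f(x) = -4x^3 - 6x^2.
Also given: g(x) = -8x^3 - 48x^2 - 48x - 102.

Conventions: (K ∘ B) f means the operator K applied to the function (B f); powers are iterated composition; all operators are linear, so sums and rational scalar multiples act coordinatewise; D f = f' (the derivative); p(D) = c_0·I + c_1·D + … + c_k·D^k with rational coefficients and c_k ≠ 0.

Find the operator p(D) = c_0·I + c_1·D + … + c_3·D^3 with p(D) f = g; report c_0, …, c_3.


c_0 = 2, c_1 = 3, c_2 = 1/2, c_3 = 4

D^0 f = -4x^3 - 6x^2
D^1 f = -12x^2 - 12x
D^2 f = -24x - 12
D^3 f = -24
matching coefficients of g against c_0 f + c_1 Df + … from the top degree down determines the c_i
solution: c_0 = 2, c_1 = 3, c_2 = 1/2, c_3 = 4


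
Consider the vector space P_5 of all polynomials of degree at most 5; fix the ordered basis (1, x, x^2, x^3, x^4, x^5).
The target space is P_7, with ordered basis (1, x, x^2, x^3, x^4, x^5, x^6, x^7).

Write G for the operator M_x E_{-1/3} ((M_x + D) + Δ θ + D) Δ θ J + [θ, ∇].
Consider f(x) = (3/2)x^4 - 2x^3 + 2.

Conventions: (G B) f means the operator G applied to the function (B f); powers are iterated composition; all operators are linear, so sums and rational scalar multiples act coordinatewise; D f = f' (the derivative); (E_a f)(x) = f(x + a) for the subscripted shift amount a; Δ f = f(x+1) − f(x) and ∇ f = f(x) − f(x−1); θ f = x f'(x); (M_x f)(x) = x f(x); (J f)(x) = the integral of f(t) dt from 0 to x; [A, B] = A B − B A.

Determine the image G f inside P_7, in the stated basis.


g(x) = (15/2)x^6 - (11/2)x^5 + 182x^4 + (1753/18)x^3 + (2788/27)x^2 - (172/9)x + 12

J f = (3/10)x^5 - (1/2)x^4 + 2x
θ J f = (3/2)x^5 - 2x^4 + 2x
Δ θ J f = (15/2)x^4 + 7x^3 + 3x^2 - (1/2)x + 3/2
M_x (Δ θ J) f = (15/2)x^5 + 7x^4 + 3x^3 - (1/2)x^2 + (3/2)x
D (Δ θ J) f = 30x^3 + 21x^2 + 6x - 1/2
(M_x + D) (Δ θ J) f = (15/2)x^5 + 7x^4 + 33x^3 + (41/2)x^2 + (15/2)x - 1/2
θ (Δ θ J) f = 30x^4 + 21x^3 + 6x^2 - (1/2)x
Δ θ (Δ θ J) f = 120x^3 + 243x^2 + 195x + 113/2
D (Δ θ J) f = 30x^3 + 21x^2 + 6x - 1/2
((M_x + D) + Δ θ + D) (Δ θ J) f = (15/2)x^5 + 7x^4 + 183x^3 + (569/2)x^2 + (417/2)x + 111/2
E_{-1/3} ((M_x + D) + Δ θ + D) (Δ θ J) f = (15/2)x^5 - (11/2)x^4 + 182x^3 + (1861/18)x^2 + (2140/27)x + 98/9
M_x E_{-1/3} ((M_x + D) + Δ θ + D) (Δ θ J) f = (15/2)x^6 - (11/2)x^5 + 182x^4 + (1861/18)x^3 + (2140/27)x^2 + (98/9)x
∇ f = 6x^3 - 15x^2 + 12x - 7/2
θ ∇ f = 18x^3 - 30x^2 + 12x
θ f = 6x^4 - 6x^3
∇ θ f = 24x^3 - 54x^2 + 42x - 12
[θ, ∇] f = -6x^3 + 24x^2 - 30x + 12
(M_x E_{-1/3} ((M_x + D) + Δ θ + D) Δ θ J + [θ, ∇]) f = (15/2)x^6 - (11/2)x^5 + 182x^4 + (1753/18)x^3 + (2788/27)x^2 - (172/9)x + 12


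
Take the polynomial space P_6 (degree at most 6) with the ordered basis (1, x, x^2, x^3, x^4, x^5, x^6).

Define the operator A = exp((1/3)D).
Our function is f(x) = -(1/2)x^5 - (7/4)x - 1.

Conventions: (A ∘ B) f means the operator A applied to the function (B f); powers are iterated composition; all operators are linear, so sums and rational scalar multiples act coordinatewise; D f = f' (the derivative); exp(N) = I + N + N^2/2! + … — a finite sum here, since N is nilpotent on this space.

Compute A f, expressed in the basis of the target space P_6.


order-1 term: -(5/6)x^4 - 7/12
order-2 term: -(5/9)x^3
order-3 term: -(5/27)x^2
order-4 term: -(5/162)x
order-5 term: -1/486
the series for exp((1/3)D) f terminates at order 5
exp((1/3)D) f = -(1/2)x^5 - (5/6)x^4 - (5/9)x^3 - (5/27)x^2 - (577/324)x - 1541/972

the result is g(x) = -(1/2)x^5 - (5/6)x^4 - (5/9)x^3 - (5/27)x^2 - (577/324)x - 1541/972


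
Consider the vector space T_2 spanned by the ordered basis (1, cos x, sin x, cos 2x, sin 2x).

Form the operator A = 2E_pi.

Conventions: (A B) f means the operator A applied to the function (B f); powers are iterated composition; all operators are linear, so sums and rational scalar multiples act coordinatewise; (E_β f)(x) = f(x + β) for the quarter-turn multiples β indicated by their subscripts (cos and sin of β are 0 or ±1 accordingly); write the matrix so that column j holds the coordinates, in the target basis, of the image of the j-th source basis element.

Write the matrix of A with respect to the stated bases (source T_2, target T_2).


the matrix is [[2, 0, 0, 0, 0]; [0, -2, 0, 0, 0]; [0, 0, -2, 0, 0]; [0, 0, 0, 2, 0]; [0, 0, 0, 0, 2]] (rows listed top to bottom)

image of 1: 2
image of cos x: -2cos x
image of sin x: -2sin x
image of cos 2x: 2cos 2x
image of sin 2x: 2sin 2x
each image's coordinates form column j of the matrix


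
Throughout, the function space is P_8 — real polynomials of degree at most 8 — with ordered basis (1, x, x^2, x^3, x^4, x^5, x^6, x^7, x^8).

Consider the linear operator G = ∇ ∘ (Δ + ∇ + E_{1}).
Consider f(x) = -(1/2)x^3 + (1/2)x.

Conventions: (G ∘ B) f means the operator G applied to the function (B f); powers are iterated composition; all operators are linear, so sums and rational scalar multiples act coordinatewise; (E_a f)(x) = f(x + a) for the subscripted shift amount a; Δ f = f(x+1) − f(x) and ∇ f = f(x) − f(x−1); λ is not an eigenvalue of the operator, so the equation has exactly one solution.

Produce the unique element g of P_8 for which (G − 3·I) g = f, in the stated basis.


write g with unknown coordinates in the stated basis and equate coefficients in (G − 3·I) g = f
solving from the highest basis element down gives g = (1/6)x^3 + (1/6)x^2 + (7/9)x + 7/27
check: G g = (1/2)x^2 + (17/6)x + 7/9
so G g − 3·g = -(1/2)x^3 + (1/2)x = f ✓

the result is g(x) = (1/6)x^3 + (1/6)x^2 + (7/9)x + 7/27


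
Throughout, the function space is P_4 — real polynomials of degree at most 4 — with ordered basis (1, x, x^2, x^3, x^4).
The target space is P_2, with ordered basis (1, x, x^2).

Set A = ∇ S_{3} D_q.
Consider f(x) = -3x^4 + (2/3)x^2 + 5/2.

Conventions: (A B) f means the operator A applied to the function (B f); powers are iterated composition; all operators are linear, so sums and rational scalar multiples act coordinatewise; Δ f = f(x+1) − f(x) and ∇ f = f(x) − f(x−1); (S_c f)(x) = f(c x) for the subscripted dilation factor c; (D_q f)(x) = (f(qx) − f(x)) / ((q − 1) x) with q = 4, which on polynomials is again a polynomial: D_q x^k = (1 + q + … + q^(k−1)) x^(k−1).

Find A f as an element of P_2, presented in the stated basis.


the image equals g(x) = -20655x^2 + 20655x - 6875

D_q f = -255x^3 + (10/3)x
S_{3} D_q f = -6885x^3 + 10x
∇ S_{3} D_q f = -20655x^2 + 20655x - 6875


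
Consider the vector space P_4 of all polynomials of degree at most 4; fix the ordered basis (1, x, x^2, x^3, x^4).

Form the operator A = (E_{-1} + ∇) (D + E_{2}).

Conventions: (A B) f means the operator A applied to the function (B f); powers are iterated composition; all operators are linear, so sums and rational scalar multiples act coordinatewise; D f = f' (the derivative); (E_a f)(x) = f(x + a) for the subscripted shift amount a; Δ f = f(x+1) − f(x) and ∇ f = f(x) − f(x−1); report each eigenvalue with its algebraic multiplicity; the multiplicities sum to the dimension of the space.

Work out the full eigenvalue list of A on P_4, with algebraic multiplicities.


λ = 1 (multiplicity 5)

image of 1: 1
image of x: x + 3
image of x^2: x^2 + 6x + 4
image of x^3: x^3 + 9x^2 + 12x + 8
image of x^4: x^4 + 12x^3 + 24x^2 + 32x + 16
the matrix is upper triangular; its diagonal is (1, 1, 1, 1, 1)
for a triangular matrix the eigenvalues are the diagonal entries, with algebraic multiplicity their repetition count


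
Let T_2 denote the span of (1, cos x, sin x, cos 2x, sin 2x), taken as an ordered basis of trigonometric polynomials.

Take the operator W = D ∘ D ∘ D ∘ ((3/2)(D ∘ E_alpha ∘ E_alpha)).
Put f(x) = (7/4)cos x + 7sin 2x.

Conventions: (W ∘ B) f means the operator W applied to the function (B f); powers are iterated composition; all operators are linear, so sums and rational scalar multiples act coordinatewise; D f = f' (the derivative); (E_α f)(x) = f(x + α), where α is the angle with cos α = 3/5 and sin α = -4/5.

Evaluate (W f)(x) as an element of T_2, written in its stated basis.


g(x) = -(147/200)cos x + (63/25)sin x + (56448/625)cos 2x - (88536/625)sin 2x

E_alpha f = (21/20)cos x + (7/5)sin x - (168/25)cos 2x - (49/25)sin 2x
E_alpha E_alpha f = -(49/100)cos x + (42/25)sin x + (2352/625)cos 2x - (3689/625)sin 2x
D E_alpha E_alpha f = (42/25)cos x + (49/100)sin x - (7378/625)cos 2x - (4704/625)sin 2x
((3/2)(D ∘ E_alpha ∘ E_alpha)) f = (63/25)cos x + (147/200)sin x - (11067/625)cos 2x - (7056/625)sin 2x
D ((3/2)(D ∘ E_alpha ∘ E_alpha)) f = (147/200)cos x - (63/25)sin x - (14112/625)cos 2x + (22134/625)sin 2x
D D ((3/2)(D ∘ E_alpha ∘ E_alpha)) f = -(63/25)cos x - (147/200)sin x + (44268/625)cos 2x + (28224/625)sin 2x
D D D ((3/2)(D ∘ E_alpha ∘ E_alpha)) f = -(147/200)cos x + (63/25)sin x + (56448/625)cos 2x - (88536/625)sin 2x


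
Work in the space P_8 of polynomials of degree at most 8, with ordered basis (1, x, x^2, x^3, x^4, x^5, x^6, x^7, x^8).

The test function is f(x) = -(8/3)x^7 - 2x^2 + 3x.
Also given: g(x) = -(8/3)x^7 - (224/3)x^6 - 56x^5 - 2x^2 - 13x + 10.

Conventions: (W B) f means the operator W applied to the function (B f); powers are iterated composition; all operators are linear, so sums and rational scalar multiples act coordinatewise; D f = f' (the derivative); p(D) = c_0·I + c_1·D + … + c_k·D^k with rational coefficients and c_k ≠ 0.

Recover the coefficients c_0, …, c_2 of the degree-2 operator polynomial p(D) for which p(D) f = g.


c_0 = 1, c_1 = 4, c_2 = 1/2

D^0 f = -(8/3)x^7 - 2x^2 + 3x
D^1 f = -(56/3)x^6 - 4x + 3
D^2 f = -112x^5 - 4
matching coefficients of g against c_0 f + c_1 Df + … from the top degree down determines the c_i
solution: c_0 = 1, c_1 = 4, c_2 = 1/2


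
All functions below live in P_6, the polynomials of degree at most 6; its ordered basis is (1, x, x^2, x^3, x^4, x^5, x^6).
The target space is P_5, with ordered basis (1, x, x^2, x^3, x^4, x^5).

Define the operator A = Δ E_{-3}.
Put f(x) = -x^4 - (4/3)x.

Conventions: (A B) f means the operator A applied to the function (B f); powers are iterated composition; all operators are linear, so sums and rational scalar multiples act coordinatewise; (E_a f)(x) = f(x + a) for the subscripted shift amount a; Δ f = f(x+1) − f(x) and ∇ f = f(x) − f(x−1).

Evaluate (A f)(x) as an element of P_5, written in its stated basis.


the image equals g(x) = -4x^3 + 30x^2 - 76x + 191/3

E_{-3} f = -x^4 + 12x^3 - 54x^2 + (320/3)x - 77
Δ E_{-3} f = -4x^3 + 30x^2 - 76x + 191/3


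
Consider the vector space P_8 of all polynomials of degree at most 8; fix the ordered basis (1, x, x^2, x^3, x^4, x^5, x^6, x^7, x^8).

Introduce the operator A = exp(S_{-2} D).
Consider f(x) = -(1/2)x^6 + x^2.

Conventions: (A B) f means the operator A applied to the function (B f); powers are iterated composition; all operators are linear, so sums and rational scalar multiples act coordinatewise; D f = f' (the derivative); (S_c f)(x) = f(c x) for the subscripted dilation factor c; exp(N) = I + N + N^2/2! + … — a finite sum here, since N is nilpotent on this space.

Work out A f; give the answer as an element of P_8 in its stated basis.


order-1 term: 96x^5 - 4x
order-2 term: 3840x^4 - 2
order-3 term: -40960x^3
order-4 term: -122880x^2
order-5 term: 98304x
order-6 term: 16384
the series for exp(S_{-2} D) f terminates at order 6
exp(S_{-2} D) f = -(1/2)x^6 + 96x^5 + 3840x^4 - 40960x^3 - 122879x^2 + 98300x + 16382

g(x) = -(1/2)x^6 + 96x^5 + 3840x^4 - 40960x^3 - 122879x^2 + 98300x + 16382


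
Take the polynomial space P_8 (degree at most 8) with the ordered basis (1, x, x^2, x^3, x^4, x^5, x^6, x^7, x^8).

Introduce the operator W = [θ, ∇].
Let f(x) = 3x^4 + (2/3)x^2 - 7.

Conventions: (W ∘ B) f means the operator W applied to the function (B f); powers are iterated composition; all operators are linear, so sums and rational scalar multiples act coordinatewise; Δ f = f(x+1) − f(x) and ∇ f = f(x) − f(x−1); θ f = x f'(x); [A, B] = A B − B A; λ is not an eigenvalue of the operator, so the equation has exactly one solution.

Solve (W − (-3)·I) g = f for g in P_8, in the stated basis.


write g with unknown coordinates in the stated basis and equate coefficients in (W − (-3)·I) g = f
solving from the highest basis element down gives g = x^4 + (4/3)x^3 - (22/9)x^2 - (8/27)x - 65/81
check: W g = -4x^3 + 8x^2 + (8/9)x - 124/27
so W g − (-3)·g = 3x^4 + (2/3)x^2 - 7 = f ✓

the result is g(x) = x^4 + (4/3)x^3 - (22/9)x^2 - (8/27)x - 65/81


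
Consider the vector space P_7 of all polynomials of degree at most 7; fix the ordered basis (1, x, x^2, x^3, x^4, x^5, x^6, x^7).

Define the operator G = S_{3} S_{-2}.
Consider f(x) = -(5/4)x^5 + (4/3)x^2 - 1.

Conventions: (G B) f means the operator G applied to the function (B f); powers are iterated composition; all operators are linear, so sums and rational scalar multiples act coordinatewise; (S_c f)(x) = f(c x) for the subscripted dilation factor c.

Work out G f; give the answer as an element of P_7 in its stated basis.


S_{-2} f = 40x^5 + (16/3)x^2 - 1
S_{3} S_{-2} f = 9720x^5 + 48x^2 - 1

the result is g(x) = 9720x^5 + 48x^2 - 1


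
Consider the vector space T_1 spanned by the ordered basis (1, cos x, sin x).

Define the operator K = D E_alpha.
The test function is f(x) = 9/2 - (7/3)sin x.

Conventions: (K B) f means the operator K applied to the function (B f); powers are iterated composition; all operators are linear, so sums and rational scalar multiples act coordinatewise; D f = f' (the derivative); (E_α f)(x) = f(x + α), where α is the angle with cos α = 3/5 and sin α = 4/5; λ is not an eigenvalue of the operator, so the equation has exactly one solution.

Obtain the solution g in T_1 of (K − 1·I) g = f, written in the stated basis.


the image equals g(x) = -9/2 + (7/18)cos x + (7/6)sin x

write g with unknown coordinates in the stated basis and equate coefficients in (K − 1·I) g = f
solving from the highest basis element down gives g = -9/2 + (7/18)cos x + (7/6)sin x
check: K g = (7/18)cos x - (7/6)sin x
so K g − 1·g = 9/2 - (7/3)sin x = f ✓


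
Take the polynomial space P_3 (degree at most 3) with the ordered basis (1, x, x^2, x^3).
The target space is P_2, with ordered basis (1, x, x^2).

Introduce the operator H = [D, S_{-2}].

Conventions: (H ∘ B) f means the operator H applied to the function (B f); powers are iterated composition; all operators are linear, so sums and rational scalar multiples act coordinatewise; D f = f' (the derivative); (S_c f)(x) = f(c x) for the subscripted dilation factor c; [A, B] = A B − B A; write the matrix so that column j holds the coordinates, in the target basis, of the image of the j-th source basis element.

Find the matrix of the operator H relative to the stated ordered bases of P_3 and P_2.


image of 1: 0
image of x: -3
image of x^2: 12x
image of x^3: -36x^2
each image's coordinates form column j of the matrix

the matrix is [[0, -3, 0, 0]; [0, 0, 12, 0]; [0, 0, 0, -36]] (rows listed top to bottom)


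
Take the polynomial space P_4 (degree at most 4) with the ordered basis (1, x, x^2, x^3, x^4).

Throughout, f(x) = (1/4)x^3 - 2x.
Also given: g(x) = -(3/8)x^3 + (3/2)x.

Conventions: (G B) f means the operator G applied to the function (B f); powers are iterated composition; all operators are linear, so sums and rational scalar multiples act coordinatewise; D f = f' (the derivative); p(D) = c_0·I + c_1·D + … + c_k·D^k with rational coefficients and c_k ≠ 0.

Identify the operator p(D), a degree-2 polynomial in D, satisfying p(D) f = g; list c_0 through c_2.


D^0 f = (1/4)x^3 - 2x
D^1 f = (3/4)x^2 - 2
D^2 f = (3/2)x
matching coefficients of g against c_0 f + c_1 Df + … from the top degree down determines the c_i
solution: c_0 = -3/2, c_1 = 0, c_2 = -1

c_0 = -3/2, c_1 = 0, c_2 = -1


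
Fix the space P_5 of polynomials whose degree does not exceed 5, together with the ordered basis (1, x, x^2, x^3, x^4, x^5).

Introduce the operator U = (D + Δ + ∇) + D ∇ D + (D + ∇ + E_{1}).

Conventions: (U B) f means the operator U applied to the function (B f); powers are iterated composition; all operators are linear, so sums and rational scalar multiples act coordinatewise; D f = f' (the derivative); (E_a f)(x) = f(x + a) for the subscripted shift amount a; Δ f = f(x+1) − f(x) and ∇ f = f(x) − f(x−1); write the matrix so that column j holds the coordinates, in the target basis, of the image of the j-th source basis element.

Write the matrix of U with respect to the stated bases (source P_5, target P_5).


image of 1: 1
image of x: x + 6
image of x^2: x^2 + 12x
image of x^3: x^3 + 18x^2 + 10
image of x^4: x^4 + 24x^3 + 40x - 12
image of x^5: x^5 + 30x^4 + 100x^2 - 60x + 24
each image's coordinates form column j of the matrix

the matrix is [[1, 6, 0, 10, -12, 24]; [0, 1, 12, 0, 40, -60]; [0, 0, 1, 18, 0, 100]; [0, 0, 0, 1, 24, 0]; [0, 0, 0, 0, 1, 30]; [0, 0, 0, 0, 0, 1]] (rows listed top to bottom)


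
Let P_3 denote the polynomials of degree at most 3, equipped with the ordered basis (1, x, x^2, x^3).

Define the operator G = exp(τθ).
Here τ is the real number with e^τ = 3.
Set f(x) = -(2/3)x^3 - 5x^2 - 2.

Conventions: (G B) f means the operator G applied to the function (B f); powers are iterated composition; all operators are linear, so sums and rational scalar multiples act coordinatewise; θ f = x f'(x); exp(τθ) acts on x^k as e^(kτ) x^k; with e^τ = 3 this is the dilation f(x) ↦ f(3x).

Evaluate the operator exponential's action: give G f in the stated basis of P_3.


exp(τθ) x^k = e^(kτ) x^k; with e^τ = 3 this sends x^k to 3^k x^k
x^2 ↦ 9 x^2
x^3 ↦ 27 x^3
applying this coordinatewise to f: exp(τθ) f = -18x^3 - 45x^2 - 2

g(x) = -18x^3 - 45x^2 - 2


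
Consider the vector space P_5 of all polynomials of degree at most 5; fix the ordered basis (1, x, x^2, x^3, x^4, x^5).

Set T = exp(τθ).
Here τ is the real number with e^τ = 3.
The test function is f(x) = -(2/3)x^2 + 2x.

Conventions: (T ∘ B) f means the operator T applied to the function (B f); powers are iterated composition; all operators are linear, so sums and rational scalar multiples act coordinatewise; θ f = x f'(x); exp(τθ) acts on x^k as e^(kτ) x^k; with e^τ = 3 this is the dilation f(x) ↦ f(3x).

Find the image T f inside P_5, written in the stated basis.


exp(τθ) x^k = e^(kτ) x^k; with e^τ = 3 this sends x^k to 3^k x^k
x ↦ 3 x
x^2 ↦ 9 x^2
applying this coordinatewise to f: exp(τθ) f = -6x^2 + 6x

the image equals g(x) = -6x^2 + 6x


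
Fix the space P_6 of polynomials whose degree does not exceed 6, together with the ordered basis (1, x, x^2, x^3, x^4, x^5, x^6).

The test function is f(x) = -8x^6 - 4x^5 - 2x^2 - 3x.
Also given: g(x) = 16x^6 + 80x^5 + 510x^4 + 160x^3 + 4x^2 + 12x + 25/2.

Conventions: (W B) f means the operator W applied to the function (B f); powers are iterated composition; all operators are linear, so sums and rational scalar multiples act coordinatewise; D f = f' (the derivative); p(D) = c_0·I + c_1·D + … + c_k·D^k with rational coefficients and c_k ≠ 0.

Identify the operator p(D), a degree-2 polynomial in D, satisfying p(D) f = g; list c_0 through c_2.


D^0 f = -8x^6 - 4x^5 - 2x^2 - 3x
D^1 f = -48x^5 - 20x^4 - 4x - 3
D^2 f = -240x^4 - 80x^3 - 4
matching coefficients of g against c_0 f + c_1 Df + … from the top degree down determines the c_i
solution: c_0 = -2, c_1 = -3/2, c_2 = -2

c_0 = -2, c_1 = -3/2, c_2 = -2


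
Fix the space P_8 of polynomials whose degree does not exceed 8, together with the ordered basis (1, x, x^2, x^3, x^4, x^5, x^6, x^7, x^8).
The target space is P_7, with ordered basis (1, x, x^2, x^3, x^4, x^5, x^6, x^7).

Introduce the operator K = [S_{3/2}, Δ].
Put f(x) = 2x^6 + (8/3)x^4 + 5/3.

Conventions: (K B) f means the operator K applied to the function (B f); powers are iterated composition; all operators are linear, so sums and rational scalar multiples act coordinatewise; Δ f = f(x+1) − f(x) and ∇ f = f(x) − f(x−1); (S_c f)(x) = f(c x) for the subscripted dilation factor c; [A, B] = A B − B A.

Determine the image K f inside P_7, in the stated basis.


Δ f = 12x^5 + 30x^4 + (152/3)x^3 + 46x^2 + (68/3)x + 14/3
S_{3/2} Δ f = (729/8)x^5 + (1215/8)x^4 + 171x^3 + (207/2)x^2 + 34x + 14/3
S_{3/2} f = (729/32)x^6 + (27/2)x^4 + 5/3
Δ S_{3/2} f = (2187/16)x^5 + (10935/32)x^4 + (4077/8)x^3 + (13527/32)x^2 + (3051/16)x + 1161/32
[S_{3/2}, Δ] f = -(729/16)x^5 - (6075/32)x^4 - (2709/8)x^3 - (10215/32)x^2 - (2507/16)x - 3035/96

the image equals g(x) = -(729/16)x^5 - (6075/32)x^4 - (2709/8)x^3 - (10215/32)x^2 - (2507/16)x - 3035/96


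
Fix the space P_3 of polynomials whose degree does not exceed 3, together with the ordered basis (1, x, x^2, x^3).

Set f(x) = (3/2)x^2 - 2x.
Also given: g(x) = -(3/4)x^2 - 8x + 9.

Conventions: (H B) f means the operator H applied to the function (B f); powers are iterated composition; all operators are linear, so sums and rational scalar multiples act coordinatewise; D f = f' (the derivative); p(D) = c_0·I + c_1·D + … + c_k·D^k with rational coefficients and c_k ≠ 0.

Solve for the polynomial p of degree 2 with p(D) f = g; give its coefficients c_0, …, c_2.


D^0 f = (3/2)x^2 - 2x
D^1 f = 3x - 2
D^2 f = 3
matching coefficients of g against c_0 f + c_1 Df + … from the top degree down determines the c_i
solution: c_0 = -1/2, c_1 = -3, c_2 = 1

p(D) = -(1/2)·I − 3·D + D^2, i.e. c_0 = -1/2, c_1 = -3, c_2 = 1


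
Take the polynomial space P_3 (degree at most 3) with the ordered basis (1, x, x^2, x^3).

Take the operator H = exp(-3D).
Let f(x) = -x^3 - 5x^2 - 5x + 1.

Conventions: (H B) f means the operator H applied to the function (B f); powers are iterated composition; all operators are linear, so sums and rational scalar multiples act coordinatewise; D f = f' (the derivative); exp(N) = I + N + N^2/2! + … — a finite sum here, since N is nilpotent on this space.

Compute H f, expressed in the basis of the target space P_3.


g(x) = -x^3 + 4x^2 - 2x - 2

order-1 term: 9x^2 + 30x + 15
order-2 term: -27x - 45
order-3 term: 27
the series for exp(-3D) f terminates at order 3
exp(-3D) f = -x^3 + 4x^2 - 2x - 2


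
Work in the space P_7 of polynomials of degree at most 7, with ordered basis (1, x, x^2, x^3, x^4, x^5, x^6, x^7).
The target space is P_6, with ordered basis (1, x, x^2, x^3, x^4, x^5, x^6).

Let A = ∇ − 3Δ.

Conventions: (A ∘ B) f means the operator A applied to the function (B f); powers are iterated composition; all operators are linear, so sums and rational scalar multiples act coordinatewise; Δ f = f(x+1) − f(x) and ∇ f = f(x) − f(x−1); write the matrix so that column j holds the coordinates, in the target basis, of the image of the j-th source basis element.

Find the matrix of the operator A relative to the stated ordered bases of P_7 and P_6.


the matrix is [[0, -2, -4, -2, -4, -2, -4, -2]; [0, 0, -4, -12, -8, -20, -12, -28]; [0, 0, 0, -6, -24, -20, -60, -42]; [0, 0, 0, 0, -8, -40, -40, -140]; [0, 0, 0, 0, 0, -10, -60, -70]; [0, 0, 0, 0, 0, 0, -12, -84]; [0, 0, 0, 0, 0, 0, 0, -14]] (rows listed top to bottom)

image of 1: 0
image of x: -2
image of x^2: -4x - 4
image of x^3: -6x^2 - 12x - 2
image of x^4: -8x^3 - 24x^2 - 8x - 4
image of x^5: -10x^4 - 40x^3 - 20x^2 - 20x - 2
image of x^6: -12x^5 - 60x^4 - 40x^3 - 60x^2 - 12x - 4
image of x^7: -14x^6 - 84x^5 - 70x^4 - 140x^3 - 42x^2 - 28x - 2
each image's coordinates form column j of the matrix


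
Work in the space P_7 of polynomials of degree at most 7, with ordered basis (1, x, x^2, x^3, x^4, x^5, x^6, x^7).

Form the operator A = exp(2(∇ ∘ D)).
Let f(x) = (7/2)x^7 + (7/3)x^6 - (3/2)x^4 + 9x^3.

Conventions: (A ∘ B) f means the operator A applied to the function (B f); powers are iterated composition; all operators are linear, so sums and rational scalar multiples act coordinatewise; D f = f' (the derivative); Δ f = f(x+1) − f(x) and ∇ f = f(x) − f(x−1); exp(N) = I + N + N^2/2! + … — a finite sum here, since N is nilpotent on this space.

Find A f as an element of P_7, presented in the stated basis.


order-1 term: 294x^5 - 595x^4 + 700x^3 - 491x^2 + 298x - 87
order-2 term: 5880x^3 - 15960x^2 + 17220x - 6932
order-3 term: 23520x - 33040
the series for exp(2(∇ ∘ D)) f terminates at order 3
exp(2(∇ ∘ D)) f = (7/2)x^7 + (7/3)x^6 + 294x^5 - (1193/2)x^4 + 6589x^3 - 16451x^2 + 41038x - 40059

g(x) = (7/2)x^7 + (7/3)x^6 + 294x^5 - (1193/2)x^4 + 6589x^3 - 16451x^2 + 41038x - 40059


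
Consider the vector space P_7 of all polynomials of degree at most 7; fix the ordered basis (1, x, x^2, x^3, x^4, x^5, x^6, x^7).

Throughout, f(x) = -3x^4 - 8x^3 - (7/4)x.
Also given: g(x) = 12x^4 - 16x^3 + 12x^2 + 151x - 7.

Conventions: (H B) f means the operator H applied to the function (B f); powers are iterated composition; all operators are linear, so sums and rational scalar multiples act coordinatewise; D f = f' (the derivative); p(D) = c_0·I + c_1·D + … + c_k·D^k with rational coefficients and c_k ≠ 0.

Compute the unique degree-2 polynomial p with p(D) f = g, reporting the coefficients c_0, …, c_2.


D^0 f = -3x^4 - 8x^3 - (7/4)x
D^1 f = -12x^3 - 24x^2 - 7/4
D^2 f = -36x^2 - 48x
matching coefficients of g against c_0 f + c_1 Df + … from the top degree down determines the c_i
solution: c_0 = -4, c_1 = 4, c_2 = -3

p(D) = -4·I + 4·D − 3·D^2, i.e. c_0 = -4, c_1 = 4, c_2 = -3


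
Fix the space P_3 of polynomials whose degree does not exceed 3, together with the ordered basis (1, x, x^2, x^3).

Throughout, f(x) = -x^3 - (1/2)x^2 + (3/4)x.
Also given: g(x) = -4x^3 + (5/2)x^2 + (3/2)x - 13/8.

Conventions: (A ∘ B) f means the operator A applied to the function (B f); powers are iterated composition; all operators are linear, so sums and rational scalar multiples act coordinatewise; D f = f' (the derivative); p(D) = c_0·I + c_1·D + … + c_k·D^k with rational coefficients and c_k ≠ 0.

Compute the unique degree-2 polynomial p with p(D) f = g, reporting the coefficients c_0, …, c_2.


c_0 = 4, c_1 = -3/2, c_2 = 1/2

D^0 f = -x^3 - (1/2)x^2 + (3/4)x
D^1 f = -3x^2 - x + 3/4
D^2 f = -6x - 1
matching coefficients of g against c_0 f + c_1 Df + … from the top degree down determines the c_i
solution: c_0 = 4, c_1 = -3/2, c_2 = 1/2


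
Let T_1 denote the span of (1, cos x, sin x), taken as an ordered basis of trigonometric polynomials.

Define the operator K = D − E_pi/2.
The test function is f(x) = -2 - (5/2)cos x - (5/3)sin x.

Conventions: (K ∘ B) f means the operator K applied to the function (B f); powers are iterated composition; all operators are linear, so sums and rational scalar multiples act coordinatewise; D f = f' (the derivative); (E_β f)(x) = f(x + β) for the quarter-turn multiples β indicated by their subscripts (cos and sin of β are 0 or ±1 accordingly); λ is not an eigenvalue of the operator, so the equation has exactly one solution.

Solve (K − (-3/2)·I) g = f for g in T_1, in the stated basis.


g(x) = -4 - (5/3)cos x - (10/9)sin x

write g with unknown coordinates in the stated basis and equate coefficients in (K − (-3/2)·I) g = f
solving from the highest basis element down gives g = -4 - (5/3)cos x - (10/9)sin x
check: K g = 4
so K g − (-3/2)·g = -2 - (5/2)cos x - (5/3)sin x = f ✓


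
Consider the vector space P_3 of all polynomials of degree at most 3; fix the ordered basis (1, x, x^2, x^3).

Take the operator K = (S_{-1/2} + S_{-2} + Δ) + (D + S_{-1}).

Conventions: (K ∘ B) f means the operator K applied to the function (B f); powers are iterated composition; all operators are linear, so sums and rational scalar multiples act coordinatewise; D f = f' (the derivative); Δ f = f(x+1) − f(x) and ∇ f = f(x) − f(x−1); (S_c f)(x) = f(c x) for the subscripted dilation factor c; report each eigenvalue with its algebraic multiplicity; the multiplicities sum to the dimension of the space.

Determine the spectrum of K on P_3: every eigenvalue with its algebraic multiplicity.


image of 1: 3
image of x: -(7/2)x + 2
image of x^2: (21/4)x^2 + 4x + 1
image of x^3: -(73/8)x^3 + 6x^2 + 3x + 1
the matrix is upper triangular; its diagonal is (3, -7/2, 21/4, -73/8)
for a triangular matrix the eigenvalues are the diagonal entries, with algebraic multiplicity their repetition count

λ = -73/8 (multiplicity 1), λ = -7/2 (multiplicity 1), λ = 3 (multiplicity 1), λ = 21/4 (multiplicity 1)


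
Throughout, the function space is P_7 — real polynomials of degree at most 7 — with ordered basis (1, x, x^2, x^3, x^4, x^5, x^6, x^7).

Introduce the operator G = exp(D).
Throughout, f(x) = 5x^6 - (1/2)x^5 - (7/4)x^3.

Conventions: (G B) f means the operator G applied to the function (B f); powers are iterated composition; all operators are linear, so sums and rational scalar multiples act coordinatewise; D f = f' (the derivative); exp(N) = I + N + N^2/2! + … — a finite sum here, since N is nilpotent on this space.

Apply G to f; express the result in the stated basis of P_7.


order-1 term: 30x^5 - (5/2)x^4 - (21/4)x^2
order-2 term: 75x^4 - 5x^3 - (21/4)x
order-3 term: 100x^3 - 5x^2 - 7/4
order-4 term: 75x^2 - (5/2)x
order-5 term: 30x - 1/2
order-6 term: 5
the series for exp(D) f terminates at order 6
exp(D) f = 5x^6 + (59/2)x^5 + (145/2)x^4 + (373/4)x^3 + (259/4)x^2 + (89/4)x + 11/4

the image equals g(x) = 5x^6 + (59/2)x^5 + (145/2)x^4 + (373/4)x^3 + (259/4)x^2 + (89/4)x + 11/4
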